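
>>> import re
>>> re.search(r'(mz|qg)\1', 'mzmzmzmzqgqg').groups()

('mz',)

After group 1 captures some text, `\1` only succeeds where that same text appears again.
Unlike `match`, `search` isn't anchored — it looks for the pattern anywhere in the string.
The match spans [0:4] → 'mzmz'.
Captured: group 1 = 'mz'.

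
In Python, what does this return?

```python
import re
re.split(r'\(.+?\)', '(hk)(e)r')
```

The string is cut at each match, leaving 3 pieces.

['', '', 'r']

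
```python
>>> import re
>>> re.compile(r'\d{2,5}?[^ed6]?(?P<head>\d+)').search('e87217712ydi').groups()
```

Pattern: 2 to 5 of a digit (lazy), then optionally any character except [ed6]; then one or more of a digit (captured as 'head').
`re.search` tries every starting position until one works.
The match spans [1:9] → '87217712'.
Captured: group 1 = '17712'.

('17712',)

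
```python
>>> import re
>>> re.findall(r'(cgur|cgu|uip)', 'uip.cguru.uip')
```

['uip', 'cgur', 'uip']

Branches in `(...|...)` are attempted left-to-right; the first branch that allows the whole pattern to succeed is taken.
Scanning left to right: at [0:3] match 'uip', group 1 = 'uip'; at [4:8] match 'cgur', group 1 = 'cgur'; at [10:13] match 'uip', group 1 = 'uip'.
Because there's exactly one group, `findall` drops the full match and keeps group 1 from each hit.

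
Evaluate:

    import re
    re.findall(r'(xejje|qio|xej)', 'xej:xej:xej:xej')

With a single group, `findall` returns only what that group captured — 4 items.

['xej', 'xej', 'xej', 'xej']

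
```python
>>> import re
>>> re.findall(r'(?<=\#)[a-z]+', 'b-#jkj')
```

['jkj']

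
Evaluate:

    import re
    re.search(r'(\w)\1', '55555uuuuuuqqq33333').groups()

('5',)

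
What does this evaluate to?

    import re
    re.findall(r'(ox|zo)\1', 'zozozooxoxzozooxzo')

['zo', 'ox', 'zo']

The backreference `\1` re-matches whatever the first group consumed, character for character.
Because there's exactly one group, `findall` drops the full match and keeps group 1 from each hit.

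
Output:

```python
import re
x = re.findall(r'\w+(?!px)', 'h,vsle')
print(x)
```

['h', 'vsle']

The negative lookahead/lookbehind blocks any match where the forbidden context is present.
Walking the string: at [0:1] → 'h'; at [2:6] → 'vsle'.
With no groups in the pattern, `findall` gives back each whole match — 2 here.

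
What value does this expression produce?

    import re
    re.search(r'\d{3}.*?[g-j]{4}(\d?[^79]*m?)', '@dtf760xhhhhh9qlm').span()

(4, 13)

Pattern: exactly 3 of a digit, then zero or more of any character (lazy), then exactly 4 of a character in [g-j]; then optionally a digit, then zero or more of any character except [79], then optionally the literal 'm' (captured).
A non-greedy quantifier consumes as few characters as it can — just enough that the remainder of the pattern still matches from where it stops; whatever follows it matches normally.
`re.search` scans for the first position where the pattern succeeds.
The match spans [4:13] → '760xhhhhh'.
Captured: group 1 = 'h'.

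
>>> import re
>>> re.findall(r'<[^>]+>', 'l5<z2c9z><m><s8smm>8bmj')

['<z2c9z>', '<m>', '<s8smm>']

Scanning left to right: at [2:9] → '<z2c9z>'; at [9:12] → '<m>'; at [12:19] → '<s8smm>'.
No capturing groups, so `findall` returns the 3 full match strings.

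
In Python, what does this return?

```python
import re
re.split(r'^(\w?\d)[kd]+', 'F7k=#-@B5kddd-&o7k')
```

['', 'F7', '=#-@B5kddd-&o7k']

Pattern: anchored at the start of the string; then optionally a word character, then a digit (captured); then one or more of one of [kd].
Matches to split on: at [0:3] → 'F7k'.
The group in the pattern means `split` returns the separators' captures alongside the pieces.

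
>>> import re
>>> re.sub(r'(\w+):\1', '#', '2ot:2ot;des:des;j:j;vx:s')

'#;#;#;vx:s'

`\1` has to match the exact text group 1 already captured.
Matches: at [0:7] → '2ot:2ot'; at [8:15] → 'des:des'; at [16:19] → 'j:j'.
Each match is replaced by '#'.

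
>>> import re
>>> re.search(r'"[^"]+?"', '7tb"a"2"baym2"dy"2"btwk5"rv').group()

The match spans [3:6] → '"a"'.

'"a"'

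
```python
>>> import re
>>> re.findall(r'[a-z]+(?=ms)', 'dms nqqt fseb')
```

The lookaround is zero-width — it requires the adjacent text to match without consuming it, so the asserted text isn't part of the match.
Since nothing is captured, `findall` lists the 1 matched substring directly.

['d']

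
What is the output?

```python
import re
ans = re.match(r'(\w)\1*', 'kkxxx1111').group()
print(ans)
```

kk

`re.match` won't scan ahead — the pattern has to work from the very first character.
The match spans [0:2] → 'kk'.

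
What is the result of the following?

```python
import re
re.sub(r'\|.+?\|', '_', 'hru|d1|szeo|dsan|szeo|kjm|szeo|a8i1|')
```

'hru_szeo_szeo_szeo_'

The `?` after the quantifier makes it lazy — it takes as little as possible before letting the rest of the pattern try.
Matches: at [3:7] → '|d1|'; at [11:17] → '|dsan|'; at [21:26] → '|kjm|'; at [30:36] → '|a8i1|'.
`sub` substitutes '_' at each match site.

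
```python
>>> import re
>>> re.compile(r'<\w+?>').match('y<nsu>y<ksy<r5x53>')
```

With `match`, the pattern is implicitly anchored at the beginning.
Here the pattern fails at index 0, so the call returns None.

None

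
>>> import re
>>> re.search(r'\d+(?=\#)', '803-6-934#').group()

The lookaround is zero-width — it requires the adjacent text to match without consuming it, so the asserted text isn't part of the match.
The match spans [6:9] → '934'.

'934'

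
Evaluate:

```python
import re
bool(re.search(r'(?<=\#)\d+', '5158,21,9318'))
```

The positive lookaround only admits positions where the adjacent text matches; those characters stay outside the span.
`re.search` scans for the first position where the pattern succeeds.
Here nothing in the string fits, so the call returns None, and `bool(None)` is False.

False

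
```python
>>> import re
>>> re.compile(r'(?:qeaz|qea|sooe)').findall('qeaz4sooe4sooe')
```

Branches in `(...|...)` are attempted left-to-right; the first branch that allows the whole pattern to succeed is taken.
Walking the string: at [0:4] → 'qeaz'; at [5:9] → 'sooe'; at [10:14] → 'sooe'.
With no groups in the pattern, `findall` gives back each whole match — 3 here.

['qeaz', 'sooe', 'sooe']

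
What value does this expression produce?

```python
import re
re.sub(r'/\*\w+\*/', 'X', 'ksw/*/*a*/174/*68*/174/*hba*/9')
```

'ksw/*X174X174X9'

Matches: at [5:10] → '/*a*/'; at [13:19] → '/*68*/'; at [22:29] → '/*hba*/'.
Every occurrence is swapped for 'X'.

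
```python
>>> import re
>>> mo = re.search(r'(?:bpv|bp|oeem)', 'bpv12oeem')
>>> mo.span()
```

Alternation tries branches left to right and keeps the first one that lets the overall match succeed at that position.
Unlike `match`, `search` isn't anchored — it looks for the pattern anywhere in the string.
The match spans [0:3] → 'bpv'.

(0, 3)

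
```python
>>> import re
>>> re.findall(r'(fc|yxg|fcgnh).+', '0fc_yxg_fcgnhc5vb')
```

Because there's exactly one group, `findall` drops the full match and keeps group 1 from the one hit.

['fc']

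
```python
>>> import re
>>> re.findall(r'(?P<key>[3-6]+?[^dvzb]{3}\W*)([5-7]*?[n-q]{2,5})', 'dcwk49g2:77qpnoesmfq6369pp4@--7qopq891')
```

[('49g2:', '77qpno'), ('6369', 'pp'), ('4@--', '7qopq')]

The pattern matches one or more of a character in [3-6] (lazy), then exactly 3 of any character except [dvzb], then zero or more of a non-word character (captured as 'key'); then zero or more of a character in [5-7] (lazy), then 2 to 5 of a character in [n-q] (captured).
With 2 capturing groups, `findall` returns a 2-tuple per match.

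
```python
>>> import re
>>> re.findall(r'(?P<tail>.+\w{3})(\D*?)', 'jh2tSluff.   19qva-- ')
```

[('jh2tSluff.   19qva', '')]

Lazy quantifiers expand one character at a time until the remainder of the pattern can match.
With 2 capturing groups, `findall` returns a 2-tuple per match.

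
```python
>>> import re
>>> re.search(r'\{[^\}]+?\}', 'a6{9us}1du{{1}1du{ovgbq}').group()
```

`re.search` scans for the first position where the pattern succeeds.
The match spans [2:7] → '{9us}'.

'{9us}'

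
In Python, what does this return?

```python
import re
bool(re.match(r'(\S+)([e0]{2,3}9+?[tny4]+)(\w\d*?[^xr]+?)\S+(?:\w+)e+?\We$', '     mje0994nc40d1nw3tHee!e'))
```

False

`match` is anchored at position 0; if the pattern doesn't fit there, it returns None.
Here the string doesn't start with a match, so the call returns None, and `bool(None)` is False.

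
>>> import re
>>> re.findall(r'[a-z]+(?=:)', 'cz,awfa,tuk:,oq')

['tuk']

The lookaround is zero-width — it requires the adjacent text to match without consuming it, so the asserted text isn't part of the match.
Since nothing is captured, `findall` lists the 1 matched substring directly.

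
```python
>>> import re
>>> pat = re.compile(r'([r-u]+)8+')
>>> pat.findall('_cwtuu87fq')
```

Because there's exactly one group, `findall` drops the full match and keeps group 1 from the one hit.

['tuu']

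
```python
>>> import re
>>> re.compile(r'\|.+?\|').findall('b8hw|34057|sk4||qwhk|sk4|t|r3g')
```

`findall` yields the raw match text (3 of them) because the pattern has no groups.

['|34057|', '||qwhk|', '|t|']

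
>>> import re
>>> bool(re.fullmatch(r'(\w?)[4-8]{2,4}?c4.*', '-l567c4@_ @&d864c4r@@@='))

False

`re.fullmatch` is like wrapping the pattern in `^…$` (in single-line mode).
Here there's no way to consume every character, so the call returns None, and `bool(None)` is False.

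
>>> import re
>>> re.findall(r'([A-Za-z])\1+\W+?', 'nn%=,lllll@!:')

A backreference is literal: `\1` must see the identical characters the first group matched.
Scanning left to right: at [0:3] match 'nn%', group 1 = 'n'; at [5:11] match 'lllll@', group 1 = 'l'.
With a single group, `findall` returns only what that group captured — 2 items.

['n', 'l']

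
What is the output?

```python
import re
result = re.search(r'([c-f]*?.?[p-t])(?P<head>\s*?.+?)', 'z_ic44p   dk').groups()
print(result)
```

('4p', ' ')

The match spans [5:8] → '4p '.
Captured: group 1 = '4p', group 2 = ' '.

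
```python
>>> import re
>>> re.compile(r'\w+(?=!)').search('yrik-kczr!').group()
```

'kczr'

Because the assertion is zero-width, the text it checks is not consumed and won't appear in the result.
`re.search` scans for the first position where the pattern succeeds.
The match spans [5:9] → 'kczr'.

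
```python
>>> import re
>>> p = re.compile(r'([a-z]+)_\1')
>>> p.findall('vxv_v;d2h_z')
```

`\1` is not a pattern — it's the concrete string captured by group 1, re-applied verbatim.
With a single group, `findall` returns only what that group captured — 1 item.

['v']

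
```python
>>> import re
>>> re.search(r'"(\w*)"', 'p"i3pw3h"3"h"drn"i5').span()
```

`re.search` tries every starting position until one works.
The match spans [1:9] → '"i3pw3h"'.
Captured: group 1 = 'i3pw3h'.

(1, 9)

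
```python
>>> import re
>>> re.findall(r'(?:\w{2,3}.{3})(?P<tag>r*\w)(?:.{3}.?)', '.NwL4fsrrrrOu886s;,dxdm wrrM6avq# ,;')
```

['rrrrO', 'rrM']

Because there's exactly one group, `findall` drops the full match and keeps group 1 from each hit.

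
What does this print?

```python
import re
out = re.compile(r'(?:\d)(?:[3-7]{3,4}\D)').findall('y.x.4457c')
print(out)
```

The pattern matches a digit (non-capturing group); then 3 to 4 of a character in [3-7], then a non-digit (non-capturing group).
Scanning left to right: at [4:9] → '4457c'.
Since nothing is captured, `findall` lists the 1 matched substring directly.

['4457c']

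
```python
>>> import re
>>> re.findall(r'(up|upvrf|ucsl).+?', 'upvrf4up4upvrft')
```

Alternation isn't longest-match — the leftmost alternative that fits at this position is chosen.
Scanning left to right: at [0:3] match 'upv', group 1 = 'up'; at [6:9] match 'up4', group 1 = 'up'; at [9:12] match 'upv', group 1 = 'up'.
With a single group, `findall` returns only what that group captured — 3 items.

['up', 'up', 'up']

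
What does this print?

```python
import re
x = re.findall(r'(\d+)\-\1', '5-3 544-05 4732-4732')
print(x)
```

['4732']

`\1` has to match the exact text group 1 already captured.
One capturing group, so `findall` returns just the captured substring from the one match — 1 in all.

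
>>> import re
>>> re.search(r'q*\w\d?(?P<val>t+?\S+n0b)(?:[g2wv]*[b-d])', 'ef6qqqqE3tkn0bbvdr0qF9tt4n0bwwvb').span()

(3, 32)

This matches zero or more of the literal 'q', then a word character, then optionally a digit; then one or more of a literal 't' (lazy), then one or more of a non-whitespace character, then the literal 'n0b' (captured as 'val'); then zero or more of one of [g2wv], then a character in [b-d] (non-capturing group).
The match spans [3:32] → 'qqqqE3tkn0bbvdr0qF9tt4n0bwwvb'.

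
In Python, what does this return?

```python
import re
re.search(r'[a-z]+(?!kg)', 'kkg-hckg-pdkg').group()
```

'kkg'

The negative lookaround is zero-width — it rules out positions where the adjacent text would match, without consuming anything.
The match spans [0:3] → 'kkg'.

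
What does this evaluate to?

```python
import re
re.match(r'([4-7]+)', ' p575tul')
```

None

With `match`, the pattern is implicitly anchored at the beginning.
Here the pattern fails at index 0, so the call returns None.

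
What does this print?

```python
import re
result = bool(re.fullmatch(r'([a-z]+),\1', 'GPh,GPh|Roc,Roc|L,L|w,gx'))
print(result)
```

False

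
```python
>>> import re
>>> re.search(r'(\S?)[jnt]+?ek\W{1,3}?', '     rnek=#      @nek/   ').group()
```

'rnek='

Because the quantifier is non-greedy, it stops expanding at the earliest point where the rest of the pattern can succeed.
The match spans [5:10] → 'rnek='.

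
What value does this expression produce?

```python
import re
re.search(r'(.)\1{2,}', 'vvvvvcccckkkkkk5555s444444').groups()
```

`\1` is not a pattern — it's the concrete string captured by group 1, re-applied verbatim.
`re.search` tries every starting position until one works.
The match spans [0:5] → 'vvvvv'.
Captured: group 1 = 'v'.

('v',)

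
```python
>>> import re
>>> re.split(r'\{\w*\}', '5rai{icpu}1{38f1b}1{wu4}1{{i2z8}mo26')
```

Matches to split on: at [4:10] → '{icpu}'; at [11:18] → '{38f1b}'; at [19:24] → '{wu4}'; at [26:32] → '{i2z8}'.
The string is cut at each match, leaving 5 pieces.

['5rai', '1', '1', '1{', 'mo26']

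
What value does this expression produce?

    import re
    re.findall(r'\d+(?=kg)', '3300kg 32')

Lookahead/lookbehind check context without consuming it, so the matched span excludes the asserted characters.
Walking the string: at [0:4] → '3300'.
Since nothing is captured, `findall` lists the 1 matched substring directly.

['3300']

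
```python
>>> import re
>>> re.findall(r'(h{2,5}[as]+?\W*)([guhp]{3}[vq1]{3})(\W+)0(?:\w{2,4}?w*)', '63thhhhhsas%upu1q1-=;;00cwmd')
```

[('hhhhhsas%', 'upu1q1', '-=;;')]

Multiple groups make `findall` return tuples — one 3-tuple for the one match.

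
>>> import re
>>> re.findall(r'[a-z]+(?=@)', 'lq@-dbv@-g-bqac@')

['lq', 'dbv', 'bqac']

Lookahead/lookbehind check context without consuming it, so the matched span excludes the asserted characters.
Scanning left to right: at [0:2] → 'lq'; at [4:7] → 'dbv'; at [11:15] → 'bqac'.
`findall` yields the raw match text (3 of them) because the pattern has no groups.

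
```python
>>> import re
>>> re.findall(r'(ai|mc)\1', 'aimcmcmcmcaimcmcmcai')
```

`\1` is not a pattern — it's the concrete string captured by group 1, re-applied verbatim.
With a single group, `findall` returns only what that group captured — 3 items.

['mc', 'mc', 'mc']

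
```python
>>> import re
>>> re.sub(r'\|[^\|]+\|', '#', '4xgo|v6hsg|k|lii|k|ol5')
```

Matches: at [4:11] → '|v6hsg|'; at [12:17] → '|lii|'.
`sub` substitutes '#' at each match site.

'4xgo#k#k|ol5'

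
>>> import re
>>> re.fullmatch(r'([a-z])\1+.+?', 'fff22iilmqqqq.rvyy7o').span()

`re.fullmatch` requires the pattern to consume the entire string.
The match spans [0:20] → 'fff22iilmqqqq.rvyy7o'.

(0, 20)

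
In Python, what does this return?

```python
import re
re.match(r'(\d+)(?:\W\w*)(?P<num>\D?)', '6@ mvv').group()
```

`re.match` won't scan ahead — the pattern has to work from the very first character.
The match spans [0:3] → '6@ '.

'6@ '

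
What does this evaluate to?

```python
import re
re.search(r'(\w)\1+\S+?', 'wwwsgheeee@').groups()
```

A backreference is literal: `\1` must see the identical characters the first group matched.
Unlike `match`, `search` isn't anchored — it looks for the pattern anywhere in the string.
The match spans [0:4] → 'wwws'.
Captured: group 1 = 'w'.

('w',)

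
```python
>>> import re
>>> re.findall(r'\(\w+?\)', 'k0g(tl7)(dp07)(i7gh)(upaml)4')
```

['(tl7)', '(dp07)', '(i7gh)', '(upaml)']

Matches: at [3:8] → '(tl7)'; at [8:14] → '(dp07)'; at [14:20] → '(i7gh)'; at [20:27] → '(upaml)'.
`findall` yields the raw match text (4 of them) because the pattern has no groups.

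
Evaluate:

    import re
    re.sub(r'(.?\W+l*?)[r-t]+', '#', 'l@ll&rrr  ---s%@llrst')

'l@l###'

Each match is replaced by '#'.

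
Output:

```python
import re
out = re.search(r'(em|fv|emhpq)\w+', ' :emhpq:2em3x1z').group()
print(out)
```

`re.search` tries every starting position until one works.
The match spans [2:7] → 'emhpq'.
Captured: group 1 = 'em'.

emhpq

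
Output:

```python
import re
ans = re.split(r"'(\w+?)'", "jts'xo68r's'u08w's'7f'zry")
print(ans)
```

['jts', 'xo68r', 's', 'u08w', 's', '7f', 'zry']

`re.split` interleaves the captured-group text with the surrounding fragments.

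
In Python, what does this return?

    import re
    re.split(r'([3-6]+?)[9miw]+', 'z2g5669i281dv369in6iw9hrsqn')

['z2g', '566', '281dv', '36', 'n', '6', 'hrsqn']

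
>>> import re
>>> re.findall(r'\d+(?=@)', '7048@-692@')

Lookahead/lookbehind check context without consuming it, so the matched span excludes the asserted characters.
Walking the string: at [0:4] → '7048'; at [6:9] → '692'.
Since nothing is captured, `findall` lists the 2 matched substrings directly.

['7048', '692']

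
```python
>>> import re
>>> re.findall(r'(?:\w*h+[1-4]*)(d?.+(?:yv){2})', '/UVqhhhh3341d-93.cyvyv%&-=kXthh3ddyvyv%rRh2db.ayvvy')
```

['d-93.cyvyv%&-=kXthh3ddyvyv']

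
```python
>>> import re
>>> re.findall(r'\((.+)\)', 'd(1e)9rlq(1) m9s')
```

['1e)9rlq(1']

`findall` collects group 1 from the one match (1 total).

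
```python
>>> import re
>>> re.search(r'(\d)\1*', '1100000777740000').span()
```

(0, 2)

After group 1 captures some text, `\1` only succeeds where that same text appears again.
The match spans [0:2] → '11'.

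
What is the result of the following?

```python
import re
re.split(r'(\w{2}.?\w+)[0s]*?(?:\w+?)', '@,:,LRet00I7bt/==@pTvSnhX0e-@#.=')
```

['@,:,', 'LRet00I7b', '/==@', 'pTvSnhX0', '-@#.=']

This matches exactly 2 of a word character, then optionally any character, then one or more of a word character (captured); then zero or more of one of [0s] (lazy); then one or more of a word character (lazy) (non-capturing group).
Because the pattern has a capturing group, `split` also inserts each captured text between the pieces.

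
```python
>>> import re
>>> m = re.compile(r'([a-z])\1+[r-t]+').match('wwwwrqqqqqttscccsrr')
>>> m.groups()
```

('w',)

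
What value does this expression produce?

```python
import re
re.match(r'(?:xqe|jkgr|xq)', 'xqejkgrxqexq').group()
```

The regex engine tests alternatives in the order written; an earlier branch that matches wins even if a later one would match more.
With `match`, the pattern is implicitly anchored at the beginning.
The match spans [0:3] → 'xqe'.

'xqe'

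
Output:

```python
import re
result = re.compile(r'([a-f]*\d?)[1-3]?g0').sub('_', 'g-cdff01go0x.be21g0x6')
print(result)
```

The pattern matches zero or more of a character in [a-f], then optionally a digit (captured); then optionally a character in [1-3], then the literal 'g0'.
Matches: at [13:19] → 'be21g0'.
Each match is replaced by '_'.

g-cdff01go0x._x6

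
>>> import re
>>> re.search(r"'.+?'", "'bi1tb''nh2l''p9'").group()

"'bi1tb'"

A non-greedy quantifier consumes as few characters as it can — just enough that the remainder of the pattern still matches from where it stops; whatever follows it matches normally.
`re.search` scans for the first position where the pattern succeeds.
The match spans [0:7] → "'bi1tb'".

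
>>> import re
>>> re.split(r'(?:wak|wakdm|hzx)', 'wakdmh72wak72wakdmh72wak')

The regex engine tests alternatives in the order written; an earlier branch that matches wins even if a later one would match more.
Matches to split on: at [0:3] → 'wak'; at [8:11] → 'wak'; at [13:16] → 'wak'; at [21:24] → 'wak'.
The string is cut at each match, leaving 5 pieces.

['', 'dmh72', '72', 'dmh72', '']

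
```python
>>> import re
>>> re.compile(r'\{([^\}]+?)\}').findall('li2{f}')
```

['f']

Walking the string: at [3:6] match '{f}', group 1 = 'f'.
`findall` collects group 1 from the one match (1 total).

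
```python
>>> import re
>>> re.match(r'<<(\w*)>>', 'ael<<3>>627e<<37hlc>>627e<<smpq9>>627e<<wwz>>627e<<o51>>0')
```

None

With `match`, the pattern is implicitly anchored at the beginning.
Here the pattern fails at index 0, so the call returns None.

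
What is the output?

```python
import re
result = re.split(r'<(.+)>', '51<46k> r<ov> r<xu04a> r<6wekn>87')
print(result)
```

['51', '46k> r<ov> r<xu04a> r<6wekn', '87']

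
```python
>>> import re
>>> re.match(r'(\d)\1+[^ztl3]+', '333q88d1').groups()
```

The match spans [0:8] → '333q88d1'.
Captured: group 1 = '3'.

('3',)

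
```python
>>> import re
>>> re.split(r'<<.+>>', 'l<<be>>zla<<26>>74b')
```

Splitting on the pattern gives 2 pieces.

['l', '74b']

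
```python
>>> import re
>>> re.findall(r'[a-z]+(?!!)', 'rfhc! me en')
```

`(?!…)`/`(?<!…)` only lets a position through if the neighbouring text does NOT match; no characters are consumed.
No capturing groups, so `findall` returns the 3 full match strings.

['rfh', 'me', 'en']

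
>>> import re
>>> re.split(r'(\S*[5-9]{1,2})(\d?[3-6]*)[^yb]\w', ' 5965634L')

The group in the pattern means `split` returns the separators' captures alongside the pieces.

[' ', '59656', '3', '']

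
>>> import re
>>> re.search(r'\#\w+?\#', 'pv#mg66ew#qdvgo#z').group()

'#mg66ew#'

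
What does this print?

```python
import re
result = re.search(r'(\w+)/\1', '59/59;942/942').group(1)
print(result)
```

59

The match spans [0:5] → '59/59'.
Captured: group 1 = '59'.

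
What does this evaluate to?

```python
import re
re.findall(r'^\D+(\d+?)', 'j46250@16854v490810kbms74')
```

['4']

Pattern: anchored at the start of the string; then one or more of a non-digit; then one or more of a digit (lazy) (captured).
Matches: at [0:2] match 'j4', group 1 = '4'.
With a single group, `findall` returns only what that group captured — 1 item.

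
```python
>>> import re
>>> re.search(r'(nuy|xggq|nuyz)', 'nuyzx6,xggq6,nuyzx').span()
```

(0, 3)

Branches in `(...|...)` are attempted left-to-right; the first branch that allows the whole pattern to succeed is taken.
`re.search` scans for the first position where the pattern succeeds.
The match spans [0:3] → 'nuy'.
Captured: group 1 = 'nuy'.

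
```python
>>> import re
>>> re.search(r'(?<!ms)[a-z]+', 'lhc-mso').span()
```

(0, 3)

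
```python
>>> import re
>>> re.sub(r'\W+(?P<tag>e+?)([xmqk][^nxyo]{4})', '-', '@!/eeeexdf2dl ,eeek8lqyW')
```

Pattern: one or more of a non-word character; then one or more of a literal 'e' (lazy) (captured as 'tag'); then one of [xmqk], then exactly 4 of any character except [nxyo] (captured).
Matches: at [0:12] → '@!/eeeexdf2d'.
Every occurrence is swapped for '-'.

'-l ,eeek8lqyW'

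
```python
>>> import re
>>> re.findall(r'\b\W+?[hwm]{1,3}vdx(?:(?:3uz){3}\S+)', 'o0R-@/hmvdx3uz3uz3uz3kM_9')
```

This matches a word boundary (`\b`, zero-width); then one or more of a non-word character (lazy); then 1 to 3 of one of [hwm], then the literal 'vdx'; then the literal '3uz' repeated 3 times, then one or more of a non-whitespace character (non-capturing group).
Walking the string: at [3:25] → '-@/hmvdx3uz3uz3uz3kM_9'.
`findall` yields the raw match text (1 of them) because the pattern has no groups.

['-@/hmvdx3uz3uz3uz3kM_9']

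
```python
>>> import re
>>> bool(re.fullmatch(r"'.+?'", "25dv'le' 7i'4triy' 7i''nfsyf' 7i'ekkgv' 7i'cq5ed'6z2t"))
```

False

For `fullmatch`, every character of the input must be accounted for by the pattern.
Here there's no way to consume every character, so the call returns None, and `bool(None)` is False.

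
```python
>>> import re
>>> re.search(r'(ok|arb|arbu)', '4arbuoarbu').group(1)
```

'arb'

The match spans [1:4] → 'arb'.
Captured: group 1 = 'arb'.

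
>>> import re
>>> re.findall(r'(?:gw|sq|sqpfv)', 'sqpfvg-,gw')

['sq', 'gw']

`|` is ordered: at each position the engine commits to the first alternative that works.
With no groups in the pattern, `findall` gives back each whole match — 2 here.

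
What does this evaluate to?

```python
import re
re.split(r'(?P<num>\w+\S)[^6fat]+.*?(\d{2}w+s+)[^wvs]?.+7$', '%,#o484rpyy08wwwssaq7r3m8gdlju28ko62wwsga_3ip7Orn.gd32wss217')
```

The pattern matches one or more of a word character, then a non-whitespace character (captured as 'num'); then one or more of any character except [6fat], then zero or more of any character (lazy); then exactly 2 of a digit, then one or more of the literal 'w', then one or more of a literal 's' (captured); then optionally any character except [wvs], then one or more of any character, then the literal '7'; then anchored at the end.
Because the pattern has a capturing group, `split` also inserts each captured text between the pieces.

['%,#', 'o484rpyy08wwwssaq7r3m8gdlju28ko62wwsga_3ip7Orn.', '32wss', '']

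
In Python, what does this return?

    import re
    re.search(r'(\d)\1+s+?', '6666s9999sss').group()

'6666s'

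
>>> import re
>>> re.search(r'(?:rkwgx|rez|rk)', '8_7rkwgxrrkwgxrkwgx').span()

(3, 8)

`|` is ordered: at each position the engine commits to the first alternative that works.
The match spans [3:8] → 'rkwgx'.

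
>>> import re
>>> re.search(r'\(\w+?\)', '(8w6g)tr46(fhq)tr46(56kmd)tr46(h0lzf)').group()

'(8w6g)'

`search` walks the string left to right and returns the first match it finds.
The match spans [0:6] → '(8w6g)'.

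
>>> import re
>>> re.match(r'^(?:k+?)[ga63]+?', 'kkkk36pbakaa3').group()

'kkkk3'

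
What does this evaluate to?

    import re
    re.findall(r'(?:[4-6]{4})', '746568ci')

['4656']

This matches exactly 4 of a character in [4-6] (non-capturing group).
Matches: at [1:5] → '4656'.
No capturing groups, so `findall` returns the 1 full match string.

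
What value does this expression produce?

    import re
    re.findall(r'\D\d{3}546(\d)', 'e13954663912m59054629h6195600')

The pattern matches a non-digit; then exactly 3 of a digit, then the literal '546'; then a digit (captured).
Walking the string: at [0:8] match 'e1395466', group 1 = '6'; at [12:20] match 'm5905462', group 1 = '2'.
With a single group, `findall` returns only what that group captured — 2 items.

['6', '2']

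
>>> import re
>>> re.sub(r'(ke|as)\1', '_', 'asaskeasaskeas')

'_ke_keas'

`\1` is not a pattern — it's the concrete string captured by group 1, re-applied verbatim.
Matches: at [0:4] → 'asas'; at [6:10] → 'asas'.
`sub` substitutes '_' at each match site.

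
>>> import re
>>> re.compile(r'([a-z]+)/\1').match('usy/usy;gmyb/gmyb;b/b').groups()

('usy',)

The match spans [0:7] → 'usy/usy'.
Captured: group 1 = 'usy'.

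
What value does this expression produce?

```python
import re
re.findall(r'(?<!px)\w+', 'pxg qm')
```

['pxg', 'qm']

A negative assertion filters positions out without eating any characters.
Scanning left to right: at [0:3] → 'pxg'; at [4:6] → 'qm'.
No capturing groups, so `findall` returns the 2 full match strings.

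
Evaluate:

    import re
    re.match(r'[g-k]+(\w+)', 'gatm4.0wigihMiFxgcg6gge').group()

Pattern: one or more of a character in [g-k]; then one or more of a word character (captured).
`re.match` won't scan ahead — the pattern has to work from the very first character.
The match spans [0:5] → 'gatm4'.
Captured: group 1 = 'atm4'.

'gatm4'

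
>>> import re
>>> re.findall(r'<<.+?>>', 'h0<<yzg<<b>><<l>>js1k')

No capturing groups, so `findall` returns the 2 full match strings.

['<<yzg<<b>>', '<<l>>']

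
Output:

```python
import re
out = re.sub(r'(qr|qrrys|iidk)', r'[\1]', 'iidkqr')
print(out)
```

[iidk][qr]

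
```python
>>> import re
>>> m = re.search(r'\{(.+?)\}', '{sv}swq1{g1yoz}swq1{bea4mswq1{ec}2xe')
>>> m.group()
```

'{sv}'

The `?` after the quantifier makes it lazy — it takes as little as possible before letting the rest of the pattern try.
`re.search` tries every starting position until one works.
The match spans [0:4] → '{sv}'.
Captured: group 1 = 'sv'.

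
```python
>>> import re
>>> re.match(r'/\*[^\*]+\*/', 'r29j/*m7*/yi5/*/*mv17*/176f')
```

`match` is anchored at position 0; if the pattern doesn't fit there, it returns None.
Here the pattern fails at index 0, so the call returns None.

None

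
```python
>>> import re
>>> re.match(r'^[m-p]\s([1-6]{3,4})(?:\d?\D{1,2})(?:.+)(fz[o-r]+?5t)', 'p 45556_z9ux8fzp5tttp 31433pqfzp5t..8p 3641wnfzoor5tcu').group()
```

This matches anchored at the start of the string; then a character in [m-p], then whitespace; then 3 to 4 of a character in [1-6] (captured); then optionally a digit, then 1 to 2 of a non-digit (non-capturing group); then one or more of any character (non-capturing group); then the literal 'fz', then one or more of a character in [o-r] (lazy), then the literal '5t' (captured).
With `match`, the pattern is implicitly anchored at the beginning.
The match spans [0:52] → 'p 45556_z9ux8fzp5tttp 31433pqfzp5t..8p 3641wnfzoor5t'.
Captured: group 1 = '4555', group 2 = 'fzoor5t'.

'p 45556_z9ux8fzp5tttp 31433pqfzp5t..8p 3641wnfzoor5t'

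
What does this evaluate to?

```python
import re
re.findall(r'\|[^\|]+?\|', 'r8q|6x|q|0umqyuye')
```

['|6x|']

Scanning left to right: at [3:7] → '|6x|'.
`findall` yields the raw match text (1 of them) because the pattern has no groups.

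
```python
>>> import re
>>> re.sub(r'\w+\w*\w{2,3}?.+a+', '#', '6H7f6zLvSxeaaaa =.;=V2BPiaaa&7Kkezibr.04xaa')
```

'#'

Pattern: one or more of a word character, then zero or more of a word character, then 2 to 3 of a word character (lazy); then one or more of any character, then one or more of a literal 'a'.
Each match is replaced by '#'.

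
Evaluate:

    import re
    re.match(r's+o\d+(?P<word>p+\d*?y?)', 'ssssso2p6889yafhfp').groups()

('p',)

The pattern matches one or more of the literal 's', then a literal 'o', then one or more of a digit; then one or more of the literal 'p', then zero or more of a digit (lazy), then optionally a literal 'y' (captured as 'word').
Because the quantifier is non-greedy, it stops expanding at the earliest point where the rest of the pattern can succeed.
With `match`, the pattern is implicitly anchored at the beginning.
The match spans [0:8] → 'ssssso2p'.
Captured: group 1 = 'p'.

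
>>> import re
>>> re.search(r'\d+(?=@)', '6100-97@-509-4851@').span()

(5, 7)

Because the assertion is zero-width, the text it checks is not consumed and won't appear in the result.
Unlike `match`, `search` isn't anchored — it looks for the pattern anywhere in the string.
The match spans [5:7] → '97'.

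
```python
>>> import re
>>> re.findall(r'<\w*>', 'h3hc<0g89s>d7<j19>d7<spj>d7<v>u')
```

Walking the string: at [4:11] → '<0g89s>'; at [13:18] → '<j19>'; at [20:25] → '<spj>'; at [27:30] → '<v>'.
No capturing groups, so `findall` returns the 4 full match strings.

['<0g89s>', '<j19>', '<spj>', '<v>']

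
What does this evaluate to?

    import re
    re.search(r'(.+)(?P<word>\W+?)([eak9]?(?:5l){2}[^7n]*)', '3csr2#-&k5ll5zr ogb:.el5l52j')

Pattern: one or more of any character (captured); then one or more of a non-word character (lazy) (captured as 'word'); then optionally one of [eak9], then the literal '5l' repeated 2 times, then zero or more of any character except [7n] (captured).
Here no position works, so the call returns None.

None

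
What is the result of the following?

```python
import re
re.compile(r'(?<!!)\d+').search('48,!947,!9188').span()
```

`(?!…)`/`(?<!…)` only lets a position through if the neighbouring text does NOT match; no characters are consumed.
`re.search` tries every starting position until one works.
The match spans [0:2] → '48'.

(0, 2)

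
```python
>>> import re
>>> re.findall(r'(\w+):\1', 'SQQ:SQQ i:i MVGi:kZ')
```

`\1` has to match the exact text group 1 already captured.
Walking the string: at [0:7] match 'SQQ:SQQ', group 1 = 'SQQ'; at [8:11] match 'i:i', group 1 = 'i'.
Because there's exactly one group, `findall` drops the full match and keeps group 1 from each hit.

['SQQ', 'i']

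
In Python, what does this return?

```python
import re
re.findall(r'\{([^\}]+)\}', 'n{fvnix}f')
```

['fvnix']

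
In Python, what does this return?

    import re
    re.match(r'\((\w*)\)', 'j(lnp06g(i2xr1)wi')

None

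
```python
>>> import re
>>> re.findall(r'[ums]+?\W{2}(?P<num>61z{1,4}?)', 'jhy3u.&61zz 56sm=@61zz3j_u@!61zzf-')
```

['61z', '61z', '61z']

Lazy quantifiers expand one character at a time until the remainder of the pattern can match.
One capturing group, so `findall` returns just the captured substring from each match — 3 in all.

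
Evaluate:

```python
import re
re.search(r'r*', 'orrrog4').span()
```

(0, 0)

The match spans [0:0] → ''.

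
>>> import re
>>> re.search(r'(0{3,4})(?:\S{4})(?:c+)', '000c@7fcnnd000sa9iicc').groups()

The pattern matches 3 to 4 of a literal '0' (captured); then exactly 4 of a non-whitespace character (non-capturing group); then one or more of a literal 'c' (non-capturing group).
`re.search` scans for the first position where the pattern succeeds.
The match spans [0:8] → '000c@7fc'.
Captured: group 1 = '000'.

('000',)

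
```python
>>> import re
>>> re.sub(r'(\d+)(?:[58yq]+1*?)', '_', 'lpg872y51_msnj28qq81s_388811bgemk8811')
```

This matches one or more of a digit (captured); then one or more of one of [58yq], then zero or more of a literal '1' (lazy) (non-capturing group).
Matches: at [3:8] → '872y5'; at [14:19] → '28qq8'; at [22:26] → '3888'; at [33:35] → '88'.
Every occurrence is swapped for '_'.

'lpg_1_msnj_1s__11bgemk_11'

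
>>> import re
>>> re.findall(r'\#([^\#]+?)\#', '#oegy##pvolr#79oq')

['oegy', 'pvolr']

`findall` collects group 1 from each match (2 total).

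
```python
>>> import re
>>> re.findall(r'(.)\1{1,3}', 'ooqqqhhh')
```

`\1` has to match the exact text group 1 already captured.
Matches: at [0:2] match 'oo', group 1 = 'o'; at [2:5] match 'qqq', group 1 = 'q'; at [5:8] match 'hhh', group 1 = 'h'.
One capturing group, so `findall` returns just the captured substring from each match — 3 in all.

['o', 'q', 'h']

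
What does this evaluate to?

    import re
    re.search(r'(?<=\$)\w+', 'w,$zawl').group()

Because the assertion is zero-width, the text it checks is not consumed and won't appear in the result.
The match spans [3:7] → 'zawl'.

'zawl'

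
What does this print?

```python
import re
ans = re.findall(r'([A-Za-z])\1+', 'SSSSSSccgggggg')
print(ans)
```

`\1` has to match the exact text group 1 already captured.
Because there's exactly one group, `findall` drops the full match and keeps group 1 from each hit.

['S', 'c', 'g']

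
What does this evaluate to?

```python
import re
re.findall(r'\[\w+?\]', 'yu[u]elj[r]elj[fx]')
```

['[u]', '[r]', '[fx]']

Since nothing is captured, `findall` lists the 3 matched substrings directly.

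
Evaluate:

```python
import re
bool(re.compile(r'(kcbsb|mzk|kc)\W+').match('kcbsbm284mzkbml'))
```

False

`re.match` won't scan ahead — the pattern has to work from the very first character.
Here the string doesn't start with a match, so the call returns None, and `bool(None)` is False.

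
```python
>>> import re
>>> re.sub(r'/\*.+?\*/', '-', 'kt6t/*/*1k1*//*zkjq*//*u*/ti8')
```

'kt6t---ti8'

Because the quantifier is non-greedy, it stops expanding at the earliest point where the rest of the pattern can succeed.
Each match is replaced by '-'.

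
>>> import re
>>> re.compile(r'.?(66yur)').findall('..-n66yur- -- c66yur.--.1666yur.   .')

This matches optionally any character; then the literal '66y', then the literal 'ur' (captured).
Because there's exactly one group, `findall` drops the full match and keeps group 1 from each hit.

['66yur', '66yur', '66yur']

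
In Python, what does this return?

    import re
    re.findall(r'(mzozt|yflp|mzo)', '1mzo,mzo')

['mzo', 'mzo']

Walking the string: at [1:4] match 'mzo', group 1 = 'mzo'; at [5:8] match 'mzo', group 1 = 'mzo'.
With a single group, `findall` returns only what that group captured — 2 items.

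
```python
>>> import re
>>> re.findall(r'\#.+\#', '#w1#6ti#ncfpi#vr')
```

With no groups in the pattern, `findall` gives back each whole match — 1 here.

['#w1#6ti#ncfpi#']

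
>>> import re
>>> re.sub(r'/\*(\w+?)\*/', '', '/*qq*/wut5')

'wut5'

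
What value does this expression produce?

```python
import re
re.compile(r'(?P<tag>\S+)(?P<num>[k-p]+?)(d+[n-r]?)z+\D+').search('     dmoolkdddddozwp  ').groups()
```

('dmool', 'k', 'dddddo')

The match spans [5:22] → 'dmoolkdddddozwp  '.
Captured: group 1 = 'dmool', group 2 = 'k', group 3 = 'dddddo'.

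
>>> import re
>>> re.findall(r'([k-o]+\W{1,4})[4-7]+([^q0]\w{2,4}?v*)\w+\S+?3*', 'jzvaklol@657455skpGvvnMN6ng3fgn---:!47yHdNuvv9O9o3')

The pattern matches one or more of a character in [k-o], then 1 to 4 of a non-word character (captured); then one or more of a character in [4-7]; then any character except [q0], then 2 to 4 of a word character (lazy), then zero or more of the literal 'v' (captured); then one or more of a word character; then one or more of a non-whitespace character (lazy), then zero or more of the literal '3'.
Lazy quantifiers expand one character at a time until the remainder of the pattern can match.
Scanning left to right: at [4:32] match 'klol@657455skpGvvnMN6ng3fgn-', groups = ('klol@', 'skp').
Multiple groups make `findall` return tuples — one 2-tuple for the one match.

[('klol@', 'skp')]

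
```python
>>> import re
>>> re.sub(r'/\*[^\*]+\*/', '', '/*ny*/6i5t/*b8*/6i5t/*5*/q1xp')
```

Matches: at [0:6] → '/*ny*/'; at [10:16] → '/*b8*/'; at [20:25] → '/*5*/'.
`sub` substitutes '' at each match site.

'6i5t6i5tq1xp'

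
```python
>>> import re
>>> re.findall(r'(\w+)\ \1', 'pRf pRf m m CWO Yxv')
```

`\1` is not a pattern — it's the concrete string captured by group 1, re-applied verbatim.
`findall` collects group 1 from each match (2 total).

['pRf', 'm']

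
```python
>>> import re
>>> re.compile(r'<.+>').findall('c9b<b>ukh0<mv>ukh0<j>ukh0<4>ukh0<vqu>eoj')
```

Walking the string: at [3:37] → '<b>ukh0<mv>ukh0<j>ukh0<4>ukh0<vqu>'.
`findall` yields the raw match text (1 of them) because the pattern has no groups.

['<b>ukh0<mv>ukh0<j>ukh0<4>ukh0<vqu>']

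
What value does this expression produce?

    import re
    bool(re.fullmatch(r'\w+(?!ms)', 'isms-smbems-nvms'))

False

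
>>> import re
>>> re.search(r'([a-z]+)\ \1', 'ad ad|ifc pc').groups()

('ad',)

A backreference is literal: `\1` must see the identical characters the first group matched.
`re.search` scans for the first position where the pattern succeeds.
The match spans [0:5] → 'ad ad'.
Captured: group 1 = 'ad'.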